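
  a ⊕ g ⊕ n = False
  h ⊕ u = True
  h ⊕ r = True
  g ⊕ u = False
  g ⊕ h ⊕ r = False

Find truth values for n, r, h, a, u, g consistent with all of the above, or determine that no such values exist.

n: True, r: True, h: False, a: False, u: True, g: True

a ⊕ g ⊕ n = F ⊕ T ⊕ T = False ✓
h ⊕ u = F ⊕ T = True ✓
h ⊕ r = F ⊕ T = True ✓
g ⊕ u = T ⊕ T = False ✓
g ⊕ h ⊕ r = T ⊕ F ⊕ T = False ✓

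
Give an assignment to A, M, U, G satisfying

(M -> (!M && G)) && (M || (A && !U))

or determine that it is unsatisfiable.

A=T, M=F, U=F, G=F

  M -> (!M && G) = True
    !M && G = False
      !M = True
  M || (A && !U) = True
    A && !U = True
      !U = True
Both conjuncts True, so the formula holds.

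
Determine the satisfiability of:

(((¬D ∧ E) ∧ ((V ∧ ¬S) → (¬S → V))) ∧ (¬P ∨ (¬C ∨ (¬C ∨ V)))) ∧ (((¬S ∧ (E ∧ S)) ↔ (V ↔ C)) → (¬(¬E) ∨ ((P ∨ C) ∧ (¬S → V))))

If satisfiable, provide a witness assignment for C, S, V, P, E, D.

C=F, S=F, V=T, P=T, E=T, D=F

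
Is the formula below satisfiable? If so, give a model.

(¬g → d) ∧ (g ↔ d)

g = True; d = True

  ¬g → d = True
    ¬g = False
  g ↔ d = True
Both conjuncts True, so the formula holds.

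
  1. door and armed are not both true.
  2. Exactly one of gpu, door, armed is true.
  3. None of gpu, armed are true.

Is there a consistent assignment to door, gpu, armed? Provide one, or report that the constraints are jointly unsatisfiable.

door = True; gpu = False; armed = False

  (1) door=T, armed=F — not both ✓
  (2) {gpu, door, armed}: 1 true — exactly one ✓
  (3) {gpu, armed}: 0 true — none ✓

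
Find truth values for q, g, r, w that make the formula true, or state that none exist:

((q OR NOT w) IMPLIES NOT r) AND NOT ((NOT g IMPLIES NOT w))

q = True; g = False; r = False; w = True

  (q OR NOT w) IMPLIES NOT r = True
    q OR NOT w = True
      NOT w = False
    NOT r = True
  NOT ((NOT g IMPLIES NOT w)) = True
    NOT g IMPLIES NOT w = False
      NOT g = True
      NOT w = False
Both conjuncts True, so the formula holds.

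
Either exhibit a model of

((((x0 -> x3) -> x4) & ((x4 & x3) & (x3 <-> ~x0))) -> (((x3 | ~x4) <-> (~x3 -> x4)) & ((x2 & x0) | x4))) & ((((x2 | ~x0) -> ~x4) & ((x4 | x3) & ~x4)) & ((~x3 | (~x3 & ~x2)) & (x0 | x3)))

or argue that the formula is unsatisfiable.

Unsatisfiable — no assignment works.

Case x3 = True: the conjunct ~x3 | (~x3 & ~x2) becomes ~True | (False & ~x2) = False.
Case x3 = False: the formula simplifies to (((x2 | ~x0) -> ~x4) & (x4 & ~x4)) & x0.
  x4 = True: the conjunct ~x4 is False.
  x4 = False: the conjunct x4 is False.
Both cases fail — unsatisfiable.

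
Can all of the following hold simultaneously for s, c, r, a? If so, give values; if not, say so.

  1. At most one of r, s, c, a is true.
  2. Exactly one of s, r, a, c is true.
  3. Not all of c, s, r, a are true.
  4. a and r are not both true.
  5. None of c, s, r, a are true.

The formula is unsatisfiable.

Case s = True:
  Constraint (5) is violated (s=T) — contradiction.
Case s = False:
  (5) forces c = False.
  (5) forces r = False.
  (2) with s=F, r=F, c=F forces a = True.
  Constraint (5) is violated (a=T) — contradiction.
Both cases fail — unsatisfiable.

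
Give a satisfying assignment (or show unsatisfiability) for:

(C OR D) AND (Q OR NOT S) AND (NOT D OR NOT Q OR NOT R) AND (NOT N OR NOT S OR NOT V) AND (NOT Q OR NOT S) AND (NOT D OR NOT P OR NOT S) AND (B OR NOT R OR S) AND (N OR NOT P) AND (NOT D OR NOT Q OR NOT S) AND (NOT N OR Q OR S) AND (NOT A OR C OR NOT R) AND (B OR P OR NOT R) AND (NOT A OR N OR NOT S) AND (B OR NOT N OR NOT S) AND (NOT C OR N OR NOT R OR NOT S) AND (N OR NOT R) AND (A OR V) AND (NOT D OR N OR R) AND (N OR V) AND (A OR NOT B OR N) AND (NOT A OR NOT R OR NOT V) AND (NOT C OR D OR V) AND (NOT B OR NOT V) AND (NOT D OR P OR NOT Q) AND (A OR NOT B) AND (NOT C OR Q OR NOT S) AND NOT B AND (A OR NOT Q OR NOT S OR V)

Unit clause (NOT B) forces B = False.
Set N = True.
  then (B OR NOT N OR NOT S) forces S = False.
  then (B OR NOT R OR S) forces R = False.
  then (NOT N OR Q OR S) forces Q = True.
Set C = True.
Set V = True.
Set A = False.
Set P = False.
  then (NOT D OR P OR NOT Q) forces D = False.
All clauses satisfied.

N = True; R = False; C = True; V = True; S = False; B = False; A = False; P = False; D = False; Q = True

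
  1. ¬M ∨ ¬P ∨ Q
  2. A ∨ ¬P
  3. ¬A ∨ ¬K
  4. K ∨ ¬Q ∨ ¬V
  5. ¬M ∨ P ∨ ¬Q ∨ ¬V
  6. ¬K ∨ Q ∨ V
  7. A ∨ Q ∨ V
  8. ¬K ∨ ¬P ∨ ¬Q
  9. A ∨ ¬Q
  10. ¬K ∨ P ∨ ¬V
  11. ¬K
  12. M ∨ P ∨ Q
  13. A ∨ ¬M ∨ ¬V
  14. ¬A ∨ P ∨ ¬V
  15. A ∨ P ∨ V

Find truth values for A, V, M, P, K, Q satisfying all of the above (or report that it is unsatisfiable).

Unit clause (¬K) forces K = False.
Try A = False:
  (A ∨ ¬P) forces P = False.
  (A ∨ ¬Q) forces Q = False.
  (A ∨ Q ∨ V) forces V = True.
  (M ∨ P ∨ Q) forces M = True.
  clause (A ∨ ¬M ∨ ¬V) is falsified — backtrack.
So A = True.
Set V = False.
Set M = True.
Set P = False.
Set Q = False.
All clauses satisfied.

A: True; V: False; M: True; P: False; K: False; Q: False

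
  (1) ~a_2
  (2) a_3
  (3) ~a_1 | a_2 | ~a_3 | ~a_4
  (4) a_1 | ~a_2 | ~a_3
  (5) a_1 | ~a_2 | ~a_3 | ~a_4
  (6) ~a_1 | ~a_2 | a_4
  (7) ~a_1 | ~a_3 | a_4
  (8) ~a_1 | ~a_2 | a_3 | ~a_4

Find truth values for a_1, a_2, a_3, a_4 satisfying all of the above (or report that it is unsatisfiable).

a_1 = False, a_2 = False, a_3 = True, a_4 = False

Unit clause (~a_2) forces a_2 = False.
Unit clause (a_3) forces a_3 = True.
Try a_1 = True:
  (~a_1 | a_2 | ~a_3 | ~a_4) forces a_4 = False.
  clause (~a_1 | ~a_3 | a_4) is falsified — backtrack.
So a_1 = False.
Set a_4 = False.
Check each clause:
  (~a_2): ~a_2 holds.
  (a_3): a_3 holds.
  (~a_1 | a_2 | ~a_3 | ~a_4): ~a_1 holds.
  (a_1 | ~a_2 | ~a_3): ~a_2 holds.
  (a_1 | ~a_2 | ~a_3 | ~a_4): ~a_2 holds.
  (~a_1 | ~a_2 | a_4): ~a_1 holds.
  (~a_1 | ~a_3 | a_4): ~a_1 holds.
  (~a_1 | ~a_2 | a_3 | ~a_4): ~a_1 holds.
All clauses satisfied.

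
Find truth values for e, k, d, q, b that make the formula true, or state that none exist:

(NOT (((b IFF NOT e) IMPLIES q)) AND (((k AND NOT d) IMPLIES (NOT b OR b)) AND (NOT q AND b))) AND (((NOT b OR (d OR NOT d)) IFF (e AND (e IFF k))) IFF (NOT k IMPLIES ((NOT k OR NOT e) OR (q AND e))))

UNSATISFIABLE

Case b = True: the formula simplifies to (NOT ((NOT e IMPLIES q)) AND NOT q) AND (((d OR NOT d) IFF (e AND (e IFF k))) IFF (NOT k IMPLIES ((NOT k OR NOT e) OR (q AND e)))).
  e = True: the conjunct NOT ((NOT e IMPLIES q)) becomes NOT ((False IMPLIES q)) = False.
  e = False: simplifies to (NOT q AND NOT q) AND NOT ((d OR NOT d)).
    d = True: the conjunct NOT ((d OR NOT d)) becomes NOT ((True OR False)) = False.
    d = False: the conjunct NOT ((d OR NOT d)) becomes NOT ((False OR True)) = False.
Case b = False: the conjunct b is False.
Both cases fail — unsatisfiable.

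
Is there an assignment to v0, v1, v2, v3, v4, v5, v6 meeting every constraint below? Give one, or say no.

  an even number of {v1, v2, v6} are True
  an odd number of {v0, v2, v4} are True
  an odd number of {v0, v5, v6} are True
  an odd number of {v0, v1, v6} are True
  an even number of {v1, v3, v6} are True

v0 = True, v1 = False, v2 = False, v3 = False, v4 = False, v5 = False, v6 = False

{v1, v2, v6}: 0 true → even ✓
{v0, v2, v4}: 1 true → odd ✓
{v0, v5, v6}: 1 true → odd ✓
{v0, v1, v6}: 1 true → odd ✓
{v1, v3, v6}: 0 true → even ✓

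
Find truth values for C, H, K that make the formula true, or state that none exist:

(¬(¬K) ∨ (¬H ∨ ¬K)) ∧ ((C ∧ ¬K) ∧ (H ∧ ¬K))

C = True; H = True; K = False

  ¬(¬K) ∨ (¬H ∨ ¬K) = True
    ¬(¬K) = False
      ¬K = True
    ¬H ∨ ¬K = True
      ¬H = False
      ¬K = True
  (C ∧ ¬K) ∧ (H ∧ ¬K) = True
    C ∧ ¬K = True
      ¬K = True
    H ∧ ¬K = True
      ¬K = True
Both conjuncts True, so the formula holds.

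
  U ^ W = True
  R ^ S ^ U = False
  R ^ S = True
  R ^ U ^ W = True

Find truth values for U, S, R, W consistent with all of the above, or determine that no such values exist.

U=T, S=T, R=F, W=F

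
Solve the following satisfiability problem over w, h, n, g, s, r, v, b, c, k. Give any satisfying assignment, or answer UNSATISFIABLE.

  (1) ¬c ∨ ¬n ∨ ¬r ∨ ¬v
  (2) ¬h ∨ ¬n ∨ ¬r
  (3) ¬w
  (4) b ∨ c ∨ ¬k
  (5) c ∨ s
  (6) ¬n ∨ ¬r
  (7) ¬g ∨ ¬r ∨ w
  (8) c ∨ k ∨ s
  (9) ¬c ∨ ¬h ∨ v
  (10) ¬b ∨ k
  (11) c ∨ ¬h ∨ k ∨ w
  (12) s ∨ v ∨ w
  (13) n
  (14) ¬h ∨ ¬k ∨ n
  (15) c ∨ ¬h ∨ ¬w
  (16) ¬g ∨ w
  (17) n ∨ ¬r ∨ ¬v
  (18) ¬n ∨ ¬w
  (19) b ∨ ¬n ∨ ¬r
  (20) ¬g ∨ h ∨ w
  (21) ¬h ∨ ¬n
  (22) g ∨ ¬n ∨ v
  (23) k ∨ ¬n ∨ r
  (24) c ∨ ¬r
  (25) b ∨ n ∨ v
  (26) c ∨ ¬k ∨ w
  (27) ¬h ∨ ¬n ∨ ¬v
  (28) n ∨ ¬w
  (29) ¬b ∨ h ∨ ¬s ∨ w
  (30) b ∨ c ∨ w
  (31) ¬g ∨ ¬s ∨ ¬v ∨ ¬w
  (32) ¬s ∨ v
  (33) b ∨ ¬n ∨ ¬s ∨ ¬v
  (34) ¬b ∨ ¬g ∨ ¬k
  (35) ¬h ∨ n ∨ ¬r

Unit clause (¬w) forces w = False.
Unit clause (n) forces n = True.
In (¬g ∨ w) only ¬g is left, so g = False.
In (¬h ∨ ¬n) only ¬h is left, so h = False.
In (g ∨ ¬n ∨ v) only v is left, so v = True.
In (¬n ∨ ¬r) only ¬r is left, so r = False.
In (k ∨ ¬n ∨ r) only k is left, so k = True.
In (c ∨ ¬k ∨ w) only c is left, so c = True.
Try s = True:
  (¬b ∨ h ∨ ¬s ∨ w) forces b = False.
  clause (b ∨ ¬n ∨ ¬s ∨ ¬v) is falsified — backtrack.
So s = False.
Set b = True.
All clauses satisfied.

w = False, h = False, n = True, g = False, s = False, r = False, v = True, b = True, c = True, k = True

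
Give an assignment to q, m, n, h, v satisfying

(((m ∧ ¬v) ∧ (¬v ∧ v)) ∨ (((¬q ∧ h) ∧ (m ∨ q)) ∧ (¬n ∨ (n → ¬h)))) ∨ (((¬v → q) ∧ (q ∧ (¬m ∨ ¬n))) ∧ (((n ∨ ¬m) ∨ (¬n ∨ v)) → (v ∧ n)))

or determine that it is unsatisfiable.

q: False; m: True; n: False; h: True; v: False

  (((m ∧ ¬v) ∧ (¬v ∧ v)) ∨ (((¬q ∧ h) ∧ (m ∨ q)) ∧ (¬n ∨ (n → ¬h)))) ∨ (((¬v → q) ∧ (q ∧ (¬m ∨ ¬n))) ∧ (((n ∨ ¬m) ∨ (¬n ∨ v)) → (v ∧ n))) = True
    ((m ∧ ¬v) ∧ (¬v ∧ v)) ∨ (((¬q ∧ h) ∧ (m ∨ q)) ∧ (¬n ∨ (n → ¬h))) = True
      (m ∧ ¬v) ∧ (¬v ∧ v) = False
        m ∧ ¬v = True
          ¬v = True
        ¬v ∧ v = False
          ¬v = True
      ((¬q ∧ h) ∧ (m ∨ q)) ∧ (¬n ∨ (n → ¬h)) = True
        (¬q ∧ h) ∧ (m ∨ q) = True
          ¬q ∧ h = True
            ¬q = True
          m ∨ q = True
        ¬n ∨ (n → ¬h) = True
          ¬n = True
          n → ¬h = True
            ¬h = False
    ((¬v → q) ∧ (q ∧ (¬m ∨ ¬n))) ∧ (((n ∨ ¬m) ∨ (¬n ∨ v)) → (v ∧ n)) = False
      (¬v → q) ∧ (q ∧ (¬m ∨ ¬n)) = False
        ¬v → q = False
          ¬v = True
        q ∧ (¬m ∨ ¬n) = False
          ¬m ∨ ¬n = True
            ¬m = False
            ¬n = True
      ((n ∨ ¬m) ∨ (¬n ∨ v)) → (v ∧ n) = False
        (n ∨ ¬m) ∨ (¬n ∨ v) = True
          n ∨ ¬m = False
            ¬m = False
          ¬n ∨ v = True
            ¬n = True
        v ∧ n = False
The formula evaluates to True.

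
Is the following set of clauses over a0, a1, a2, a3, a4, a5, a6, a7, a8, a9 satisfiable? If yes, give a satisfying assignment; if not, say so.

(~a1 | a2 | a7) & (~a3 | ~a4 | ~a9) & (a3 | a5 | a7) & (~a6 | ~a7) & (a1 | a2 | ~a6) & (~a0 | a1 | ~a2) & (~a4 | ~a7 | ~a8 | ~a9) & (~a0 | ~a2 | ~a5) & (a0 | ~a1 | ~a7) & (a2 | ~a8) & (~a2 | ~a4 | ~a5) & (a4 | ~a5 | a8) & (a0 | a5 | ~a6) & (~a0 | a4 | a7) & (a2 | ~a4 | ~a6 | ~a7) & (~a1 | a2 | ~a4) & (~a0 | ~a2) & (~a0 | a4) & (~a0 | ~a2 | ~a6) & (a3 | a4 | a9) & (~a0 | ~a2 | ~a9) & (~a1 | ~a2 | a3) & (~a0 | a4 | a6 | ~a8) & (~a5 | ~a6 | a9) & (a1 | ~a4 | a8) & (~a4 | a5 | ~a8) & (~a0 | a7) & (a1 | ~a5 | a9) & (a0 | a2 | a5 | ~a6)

Try a0 = True:
  (~a0 | ~a2) forces a2 = False.
  (a2 | ~a8) forces a8 = False.
  (~a0 | a4) forces a4 = True.
  (~a1 | a2 | ~a4) forces a1 = False.
  clause (a1 | ~a4 | a8) is falsified — backtrack.
So a0 = False.
Set a1 = False.
Set a2 = False.
  then (a1 | a2 | ~a6) forces a6 = False.
  then (a2 | ~a8) forces a8 = False.
  then (a1 | ~a4 | a8) forces a4 = False.
  then (a4 | ~a5 | a8) forces a5 = False.
Set a3 = True.
Set a7 = True.
Set a9 = True.
All clauses satisfied.

a0 = False; a1 = False; a2 = False; a3 = True; a4 = False; a5 = False; a6 = False; a7 = True; a8 = False; a9 = True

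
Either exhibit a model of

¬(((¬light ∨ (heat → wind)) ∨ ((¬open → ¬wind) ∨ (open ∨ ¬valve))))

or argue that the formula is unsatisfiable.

Case wind = True: the formula becomes ¬((True ∨ (open ∨ (open ∨ ¬valve)))) = False.
Case wind = False: the formula becomes ¬(((¬light ∨ ¬heat) ∨ True)) = False.
Both cases fail — unsatisfiable.

Unsatisfiable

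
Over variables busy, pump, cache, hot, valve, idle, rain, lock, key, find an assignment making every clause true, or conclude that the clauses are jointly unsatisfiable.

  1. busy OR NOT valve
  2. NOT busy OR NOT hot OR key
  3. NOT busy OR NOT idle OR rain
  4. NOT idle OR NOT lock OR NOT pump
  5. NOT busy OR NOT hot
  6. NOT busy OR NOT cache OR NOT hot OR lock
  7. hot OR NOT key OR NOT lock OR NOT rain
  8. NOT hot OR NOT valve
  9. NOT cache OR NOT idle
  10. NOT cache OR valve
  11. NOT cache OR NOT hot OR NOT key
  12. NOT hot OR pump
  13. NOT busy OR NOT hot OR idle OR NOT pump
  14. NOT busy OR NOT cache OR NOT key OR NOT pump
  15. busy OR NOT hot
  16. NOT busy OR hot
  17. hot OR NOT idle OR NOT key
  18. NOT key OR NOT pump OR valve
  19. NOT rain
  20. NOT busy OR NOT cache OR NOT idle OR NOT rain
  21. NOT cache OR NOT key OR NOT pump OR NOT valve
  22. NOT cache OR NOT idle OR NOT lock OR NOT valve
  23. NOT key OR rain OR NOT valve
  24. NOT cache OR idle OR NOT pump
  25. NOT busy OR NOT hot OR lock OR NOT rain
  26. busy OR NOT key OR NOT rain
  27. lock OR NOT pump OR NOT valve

busy = False; pump = False; cache = False; hot = False; valve = False; idle = False; rain = False; lock = True; key = True

Unit clause (NOT rain) forces rain = False.
Set busy = False.
  then (busy OR NOT valve) forces valve = False.
  then (NOT cache OR valve) forces cache = False.
  then (busy OR NOT hot) forces hot = False.
Set pump = False.
Set idle = False.
Set lock = True.
Set key = True.
All clauses satisfied.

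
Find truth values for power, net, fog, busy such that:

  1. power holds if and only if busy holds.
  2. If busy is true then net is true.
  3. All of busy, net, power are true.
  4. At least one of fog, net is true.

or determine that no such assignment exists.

power: True, net: True, fog: True, busy: True

  (1) power=T, busy=T — same ✓
  (2) busy=T ⇒ net: T ✓
  (3) {busy, net, power}: all 3 true ✓
  (4) {fog, net}: 2 true — at least one ✓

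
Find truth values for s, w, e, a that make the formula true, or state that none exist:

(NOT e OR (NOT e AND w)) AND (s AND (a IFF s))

s = True, w = False, e = False, a = True

  NOT e OR (NOT e AND w) = True
    NOT e = True
    NOT e AND w = False
      NOT e = True
  s AND (a IFF s) = True
    a IFF s = True
Both conjuncts True, so the formula holds.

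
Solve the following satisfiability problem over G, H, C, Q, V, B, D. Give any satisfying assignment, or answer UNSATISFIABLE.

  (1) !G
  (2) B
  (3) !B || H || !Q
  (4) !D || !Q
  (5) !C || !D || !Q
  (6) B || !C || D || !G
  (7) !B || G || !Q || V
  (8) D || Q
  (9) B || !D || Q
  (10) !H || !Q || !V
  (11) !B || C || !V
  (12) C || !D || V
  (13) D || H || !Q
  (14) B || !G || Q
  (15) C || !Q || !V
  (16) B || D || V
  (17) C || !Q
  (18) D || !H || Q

G = False, H = True, C = True, Q = False, V = False, B = True, D = True

Unit clause (!G) forces G = False.
Unit clause (B) forces B = True.
Set H = True.
Try C = False:
  (!B || C || !V) forces V = False.
  (!B || G || !Q || V) forces Q = False.
  (D || Q) forces D = True.
  clause (C || !D || V) is falsified — backtrack.
So C = True.
Set Q = False.
  then (D || Q) forces D = True.
Set V = False.
All clauses satisfied.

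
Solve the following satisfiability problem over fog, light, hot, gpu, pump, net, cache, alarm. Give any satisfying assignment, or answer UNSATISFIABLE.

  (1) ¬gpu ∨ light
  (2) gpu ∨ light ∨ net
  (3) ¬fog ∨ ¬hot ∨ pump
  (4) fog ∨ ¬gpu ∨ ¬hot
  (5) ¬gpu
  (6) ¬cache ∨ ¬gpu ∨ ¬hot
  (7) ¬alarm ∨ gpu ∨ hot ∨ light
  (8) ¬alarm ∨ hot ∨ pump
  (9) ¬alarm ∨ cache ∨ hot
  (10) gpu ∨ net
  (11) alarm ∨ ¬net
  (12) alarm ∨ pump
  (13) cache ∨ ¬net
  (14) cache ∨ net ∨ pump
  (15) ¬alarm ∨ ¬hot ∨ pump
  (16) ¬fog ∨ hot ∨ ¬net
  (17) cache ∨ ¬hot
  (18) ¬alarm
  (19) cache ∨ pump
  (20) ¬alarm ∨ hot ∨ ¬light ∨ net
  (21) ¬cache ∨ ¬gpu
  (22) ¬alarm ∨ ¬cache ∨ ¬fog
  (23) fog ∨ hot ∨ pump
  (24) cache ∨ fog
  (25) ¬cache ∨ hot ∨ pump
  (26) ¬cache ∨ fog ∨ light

No satisfying assignment exists.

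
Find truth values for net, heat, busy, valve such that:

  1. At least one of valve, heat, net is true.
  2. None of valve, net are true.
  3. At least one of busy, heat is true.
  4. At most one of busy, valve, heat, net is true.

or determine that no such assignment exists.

net = False, heat = True, busy = False, valve = False

  (1) {valve, heat, net}: 1 true — at least one ✓
  (2) {valve, net}: 0 true — none ✓
  (3) {busy, heat}: 1 true — at least one ✓
  (4) {busy, valve, heat, net}: 1 true — at most one ✓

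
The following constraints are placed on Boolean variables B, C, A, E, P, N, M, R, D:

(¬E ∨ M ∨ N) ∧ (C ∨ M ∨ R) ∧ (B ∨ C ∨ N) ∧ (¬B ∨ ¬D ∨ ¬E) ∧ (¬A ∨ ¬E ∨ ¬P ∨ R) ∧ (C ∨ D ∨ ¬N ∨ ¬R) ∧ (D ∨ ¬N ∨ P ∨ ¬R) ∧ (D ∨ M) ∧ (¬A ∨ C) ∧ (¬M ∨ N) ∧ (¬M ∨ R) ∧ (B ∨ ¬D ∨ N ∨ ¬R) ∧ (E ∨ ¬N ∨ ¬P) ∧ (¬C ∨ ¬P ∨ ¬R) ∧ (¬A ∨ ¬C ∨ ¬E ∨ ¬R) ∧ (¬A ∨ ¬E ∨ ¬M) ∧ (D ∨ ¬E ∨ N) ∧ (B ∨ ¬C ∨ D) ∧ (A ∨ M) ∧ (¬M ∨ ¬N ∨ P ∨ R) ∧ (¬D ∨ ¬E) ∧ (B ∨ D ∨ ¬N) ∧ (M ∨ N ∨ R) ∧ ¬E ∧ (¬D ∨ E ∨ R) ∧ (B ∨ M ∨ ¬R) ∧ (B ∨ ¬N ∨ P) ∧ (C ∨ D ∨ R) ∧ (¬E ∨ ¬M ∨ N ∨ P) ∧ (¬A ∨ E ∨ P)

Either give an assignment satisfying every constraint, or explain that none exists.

B = True, C = False, A = False, E = False, P = False, N = True, M = True, R = True, D = True

Unit clause (¬E) forces E = False.
Set B = True.
Set C = False.
  then (¬A ∨ C) forces A = False.
  then (A ∨ M) forces M = True.
  then (¬M ∨ N) forces N = True.
  then (¬M ∨ R) forces R = True.
  then (E ∨ ¬N ∨ ¬P) forces P = False.
  then (C ∨ D ∨ ¬N ∨ ¬R) forces D = True.
All clauses satisfied.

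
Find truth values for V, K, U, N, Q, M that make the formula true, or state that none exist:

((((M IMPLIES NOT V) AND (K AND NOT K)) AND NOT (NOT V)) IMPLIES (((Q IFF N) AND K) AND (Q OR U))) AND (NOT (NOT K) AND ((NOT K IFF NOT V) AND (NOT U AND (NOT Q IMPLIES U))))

V = True, K = True, U = False, N = True, Q = True, M = False

  (((M IMPLIES NOT V) AND (K AND NOT K)) AND NOT (NOT V)) IMPLIES (((Q IFF N) AND K) AND (Q OR U)) = True
    ((M IMPLIES NOT V) AND (K AND NOT K)) AND NOT (NOT V) = False
      (M IMPLIES NOT V) AND (K AND NOT K) = False
        M IMPLIES NOT V = True
          NOT V = False
        K AND NOT K = False
          NOT K = False
      NOT (NOT V) = True
        NOT V = False
    ((Q IFF N) AND K) AND (Q OR U) = True
      (Q IFF N) AND K = True
        Q IFF N = True
      Q OR U = True
  NOT (NOT K) AND ((NOT K IFF NOT V) AND (NOT U AND (NOT Q IMPLIES U))) = True
    NOT (NOT K) = True
      NOT K = False
    (NOT K IFF NOT V) AND (NOT U AND (NOT Q IMPLIES U)) = True
      NOT K IFF NOT V = True
        NOT K = False
        NOT V = False
      NOT U AND (NOT Q IMPLIES U) = True
        NOT U = True
        NOT Q IMPLIES U = True
          NOT Q = False
Both conjuncts True, so the formula holds.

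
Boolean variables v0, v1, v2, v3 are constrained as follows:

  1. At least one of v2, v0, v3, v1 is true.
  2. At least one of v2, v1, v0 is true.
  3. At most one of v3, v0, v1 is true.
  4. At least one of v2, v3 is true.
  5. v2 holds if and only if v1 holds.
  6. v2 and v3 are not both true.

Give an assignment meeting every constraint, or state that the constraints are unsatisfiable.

v0 = False; v1 = True; v2 = True; v3 = False

  (1) {v2, v0, v3, v1}: 2 true — at least one ✓
  (2) {v2, v1, v0}: 2 true — at least one ✓
  (3) {v3, v0, v1}: 1 true — at most one ✓
  (4) {v2, v3}: 1 true — at least one ✓
  (5) v2=T, v1=T — same ✓
  (6) v2=T, v3=F — not both ✓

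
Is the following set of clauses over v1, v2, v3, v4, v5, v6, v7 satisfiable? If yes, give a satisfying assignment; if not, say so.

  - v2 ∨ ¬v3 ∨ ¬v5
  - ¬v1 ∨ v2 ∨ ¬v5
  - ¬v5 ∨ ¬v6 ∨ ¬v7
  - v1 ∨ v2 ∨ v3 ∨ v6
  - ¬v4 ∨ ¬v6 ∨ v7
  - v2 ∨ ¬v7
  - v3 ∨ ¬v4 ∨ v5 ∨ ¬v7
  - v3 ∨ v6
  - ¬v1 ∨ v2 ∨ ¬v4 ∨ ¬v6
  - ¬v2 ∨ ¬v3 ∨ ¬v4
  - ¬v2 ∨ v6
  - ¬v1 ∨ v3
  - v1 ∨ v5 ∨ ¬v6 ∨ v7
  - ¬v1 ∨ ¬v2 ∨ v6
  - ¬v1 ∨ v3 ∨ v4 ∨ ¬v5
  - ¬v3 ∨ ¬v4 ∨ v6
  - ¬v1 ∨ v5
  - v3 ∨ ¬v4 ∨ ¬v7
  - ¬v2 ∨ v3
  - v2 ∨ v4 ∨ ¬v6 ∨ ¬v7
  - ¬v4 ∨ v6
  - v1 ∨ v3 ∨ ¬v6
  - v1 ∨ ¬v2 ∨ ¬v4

v1 = False; v2 = False; v3 = True; v4 = False; v5 = False; v6 = False; v7 = False

Set v1 = False.
Set v2 = False.
  then (v2 ∨ ¬v7) forces v7 = False.
Set v3 = True.
  then (v2 ∨ ¬v3 ∨ ¬v5) forces v5 = False.
  then (v1 ∨ v5 ∨ ¬v6 ∨ v7) forces v6 = False.
  then (¬v3 ∨ ¬v4 ∨ v6) forces v4 = False.
All clauses satisfied.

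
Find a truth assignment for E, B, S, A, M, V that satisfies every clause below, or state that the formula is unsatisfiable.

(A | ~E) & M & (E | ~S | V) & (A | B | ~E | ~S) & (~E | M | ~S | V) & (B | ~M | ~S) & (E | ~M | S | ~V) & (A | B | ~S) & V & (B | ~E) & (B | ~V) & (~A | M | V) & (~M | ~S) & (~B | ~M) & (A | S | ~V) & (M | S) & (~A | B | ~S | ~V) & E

Case M = True:
  (V) forces V = True.
  (B | ~V) forces B = True.
  Clause (~B | ~M) is falsified — contradiction.
Case M = False:
  Clause (M) is falsified — contradiction.
Both cases fail, so the formula is unsatisfiable.

Unsatisfiable — no assignment works.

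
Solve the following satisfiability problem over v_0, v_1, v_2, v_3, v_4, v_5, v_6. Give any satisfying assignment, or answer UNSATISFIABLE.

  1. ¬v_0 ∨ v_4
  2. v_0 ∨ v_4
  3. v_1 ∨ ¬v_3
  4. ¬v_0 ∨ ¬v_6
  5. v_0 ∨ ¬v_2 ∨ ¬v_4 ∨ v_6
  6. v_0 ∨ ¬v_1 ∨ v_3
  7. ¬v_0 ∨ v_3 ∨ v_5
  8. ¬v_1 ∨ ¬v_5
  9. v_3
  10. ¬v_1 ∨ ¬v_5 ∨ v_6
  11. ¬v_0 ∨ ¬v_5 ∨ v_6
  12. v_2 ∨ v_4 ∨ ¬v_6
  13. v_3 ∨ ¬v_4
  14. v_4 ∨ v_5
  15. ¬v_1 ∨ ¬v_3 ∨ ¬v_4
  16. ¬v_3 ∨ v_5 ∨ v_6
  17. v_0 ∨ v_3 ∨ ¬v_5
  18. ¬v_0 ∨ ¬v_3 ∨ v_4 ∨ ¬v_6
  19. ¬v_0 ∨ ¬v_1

No satisfying assignment exists.

Case v_3 = True:
  (v_1 ∨ ¬v_3) forces v_1 = True.
  (¬v_1 ∨ ¬v_5) forces v_5 = False.
  (v_4 ∨ v_5) forces v_4 = True.
  Clause (¬v_1 ∨ ¬v_3 ∨ ¬v_4) is falsified — contradiction.
Case v_3 = False:
  Clause (v_3) is falsified — contradiction.
Both cases fail, so the formula is unsatisfiable.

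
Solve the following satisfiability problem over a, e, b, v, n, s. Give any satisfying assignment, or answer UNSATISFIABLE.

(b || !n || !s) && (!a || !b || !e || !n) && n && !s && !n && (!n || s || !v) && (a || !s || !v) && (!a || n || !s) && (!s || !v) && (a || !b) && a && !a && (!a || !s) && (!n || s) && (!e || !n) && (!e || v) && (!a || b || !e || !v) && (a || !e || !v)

Case a = True:
  Clause (!a) is falsified — contradiction.
Case a = False:
  Clause (a) is falsified — contradiction.
Both cases fail, so the formula is unsatisfiable.

Unsatisfiable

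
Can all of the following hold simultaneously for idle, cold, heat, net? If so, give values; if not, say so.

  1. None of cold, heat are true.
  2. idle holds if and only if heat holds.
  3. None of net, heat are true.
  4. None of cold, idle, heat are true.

idle=F; cold=F; heat=F; net=F

  (1) {cold, heat}: 0 true — none ✓
  (2) idle=F, heat=F — same ✓
  (3) {net, heat}: 0 true — none ✓
  (4) {cold, idle, heat}: 0 true — none ✓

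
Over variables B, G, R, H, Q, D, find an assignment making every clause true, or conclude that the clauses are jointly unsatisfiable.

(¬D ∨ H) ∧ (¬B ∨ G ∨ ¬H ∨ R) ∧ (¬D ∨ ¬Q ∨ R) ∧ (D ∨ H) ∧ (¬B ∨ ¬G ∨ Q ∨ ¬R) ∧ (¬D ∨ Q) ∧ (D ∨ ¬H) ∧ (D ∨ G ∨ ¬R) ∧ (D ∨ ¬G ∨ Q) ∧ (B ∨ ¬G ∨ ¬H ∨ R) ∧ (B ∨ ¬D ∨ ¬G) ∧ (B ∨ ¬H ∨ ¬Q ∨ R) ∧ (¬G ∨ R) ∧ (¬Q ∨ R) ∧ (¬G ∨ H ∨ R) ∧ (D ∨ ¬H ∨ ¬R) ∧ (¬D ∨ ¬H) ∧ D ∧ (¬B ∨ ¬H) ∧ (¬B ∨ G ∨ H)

Case D = True:
  (¬D ∨ H) forces H = True.
  Clause (¬D ∨ ¬H) is falsified — contradiction.
Case D = False:
  Clause (D) is falsified — contradiction.
Both cases fail, so the formula is unsatisfiable.

Unsatisfiable — no assignment works.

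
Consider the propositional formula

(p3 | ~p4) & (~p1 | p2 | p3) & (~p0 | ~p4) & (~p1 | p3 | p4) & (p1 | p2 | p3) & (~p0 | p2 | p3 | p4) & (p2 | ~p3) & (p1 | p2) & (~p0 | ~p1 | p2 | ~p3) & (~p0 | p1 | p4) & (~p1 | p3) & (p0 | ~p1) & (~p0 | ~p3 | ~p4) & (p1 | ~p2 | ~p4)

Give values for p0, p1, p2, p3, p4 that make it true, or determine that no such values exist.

Set p0 = False.
  then (p0 | ~p1) forces p1 = False.
  then (p1 | p2) forces p2 = True.
  then (p1 | ~p2 | ~p4) forces p4 = False.
Set p3 = True.
All clauses satisfied.

p0=F, p1=F, p2=T, p3=T, p4=F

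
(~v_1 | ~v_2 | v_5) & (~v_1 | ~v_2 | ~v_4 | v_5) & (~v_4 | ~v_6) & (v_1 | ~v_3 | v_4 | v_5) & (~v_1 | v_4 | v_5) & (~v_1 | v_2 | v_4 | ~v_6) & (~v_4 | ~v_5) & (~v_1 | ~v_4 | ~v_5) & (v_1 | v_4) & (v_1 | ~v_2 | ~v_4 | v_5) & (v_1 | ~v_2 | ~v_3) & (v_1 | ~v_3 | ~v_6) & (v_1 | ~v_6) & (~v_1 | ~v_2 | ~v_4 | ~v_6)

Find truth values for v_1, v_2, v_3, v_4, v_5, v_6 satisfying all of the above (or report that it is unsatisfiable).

v_1=T; v_2=T; v_3=F; v_4=F; v_5=T; v_6=T

Set v_1 = True.
Set v_2 = True.
  then (~v_1 | ~v_2 | v_5) forces v_5 = True.
  then (~v_4 | ~v_5) forces v_4 = False.
Set v_3 = False.
Set v_6 = True.
All clauses satisfied.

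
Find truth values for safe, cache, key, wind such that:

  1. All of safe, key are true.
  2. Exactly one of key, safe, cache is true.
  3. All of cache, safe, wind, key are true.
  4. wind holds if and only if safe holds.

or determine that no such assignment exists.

Unsatisfiable — no assignment works.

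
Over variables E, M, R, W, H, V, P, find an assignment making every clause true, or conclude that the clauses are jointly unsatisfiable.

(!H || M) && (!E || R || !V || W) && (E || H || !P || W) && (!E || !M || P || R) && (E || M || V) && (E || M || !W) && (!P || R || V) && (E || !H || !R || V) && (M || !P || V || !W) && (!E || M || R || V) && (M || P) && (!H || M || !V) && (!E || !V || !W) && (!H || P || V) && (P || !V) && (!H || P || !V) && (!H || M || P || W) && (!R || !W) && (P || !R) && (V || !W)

Set E = False.
Try M = False:
  (!H || M) forces H = False.
  (E || M || V) forces V = True.
  (E || M || !W) forces W = False.
  (E || H || !P || W) forces P = False.
  clause (M || P) is falsified — backtrack.
So M = True.
Set R = False.
Set W = True.
  then (V || !W) forces V = True.
  then (P || !V) forces P = True.
Set H = False.
All clauses satisfied.

E = False, M = True, R = False, W = True, H = False, V = True, P = True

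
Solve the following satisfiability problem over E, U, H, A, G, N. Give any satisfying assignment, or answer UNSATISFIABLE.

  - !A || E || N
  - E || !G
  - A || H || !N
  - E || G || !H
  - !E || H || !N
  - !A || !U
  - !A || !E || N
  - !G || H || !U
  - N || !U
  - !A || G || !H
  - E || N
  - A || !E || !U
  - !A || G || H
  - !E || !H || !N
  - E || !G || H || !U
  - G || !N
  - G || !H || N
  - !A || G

E = True; U = False; H = False; A = False; G = True; N = False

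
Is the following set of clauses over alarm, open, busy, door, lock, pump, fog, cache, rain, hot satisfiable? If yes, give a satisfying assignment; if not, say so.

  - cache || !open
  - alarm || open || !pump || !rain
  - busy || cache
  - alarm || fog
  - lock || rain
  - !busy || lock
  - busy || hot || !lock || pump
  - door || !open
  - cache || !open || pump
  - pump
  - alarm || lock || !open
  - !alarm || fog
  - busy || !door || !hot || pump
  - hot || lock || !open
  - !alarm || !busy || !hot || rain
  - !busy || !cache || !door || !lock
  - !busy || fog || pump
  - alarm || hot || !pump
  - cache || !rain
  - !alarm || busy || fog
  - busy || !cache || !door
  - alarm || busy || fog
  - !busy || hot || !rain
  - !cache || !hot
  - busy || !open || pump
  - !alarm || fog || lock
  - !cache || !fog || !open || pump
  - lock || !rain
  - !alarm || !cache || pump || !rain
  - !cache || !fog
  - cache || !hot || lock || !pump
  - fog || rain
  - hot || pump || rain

Unit clause (pump) forces pump = True.
Set alarm = True.
  then (!alarm || fog) forces fog = True.
  then (!cache || !fog) forces cache = False.
  then (cache || !open) forces open = False.
  then (busy || cache) forces busy = True.
  then (!busy || lock) forces lock = True.
  then (cache || !rain) forces rain = False.
  then (!alarm || !busy || !hot || rain) forces hot = False.
Set door = True.
All clauses satisfied.

alarm=T, open=F, busy=T, door=T, lock=T, pump=T, fog=T, cache=F, rain=F, hot=F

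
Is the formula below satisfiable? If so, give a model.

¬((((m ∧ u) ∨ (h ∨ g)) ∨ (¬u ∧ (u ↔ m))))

u: False, g: False, h: False, m: True

  ¬((((m ∧ u) ∨ (h ∨ g)) ∨ (¬u ∧ (u ↔ m)))) = True
    ((m ∧ u) ∨ (h ∨ g)) ∨ (¬u ∧ (u ↔ m)) = False
      (m ∧ u) ∨ (h ∨ g) = False
        m ∧ u = False
        h ∨ g = False
      ¬u ∧ (u ↔ m) = False
        ¬u = True
        u ↔ m = False
The formula evaluates to True.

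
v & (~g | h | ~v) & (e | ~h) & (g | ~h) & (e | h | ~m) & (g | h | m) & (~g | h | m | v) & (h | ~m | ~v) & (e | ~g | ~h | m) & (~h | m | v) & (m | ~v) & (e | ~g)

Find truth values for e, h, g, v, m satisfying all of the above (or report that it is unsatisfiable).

e = True, h = True, g = True, v = True, m = True

Unit clause (v) forces v = True.
In (m | ~v) only m is left, so m = True.
In (h | ~m | ~v) only h is left, so h = True.
In (e | ~h) only e is left, so e = True.
In (g | ~h) only g is left, so g = True.
All clauses satisfied.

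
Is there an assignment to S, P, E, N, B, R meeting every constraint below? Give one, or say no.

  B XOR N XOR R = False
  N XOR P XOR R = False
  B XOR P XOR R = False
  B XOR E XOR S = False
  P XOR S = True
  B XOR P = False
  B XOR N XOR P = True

S = False, P = True, E = True, N = True, B = True, R = False

B XOR N XOR R = T XOR T XOR F = False ✓
N XOR P XOR R = T XOR T XOR F = False ✓
B XOR P XOR R = T XOR T XOR F = False ✓
B XOR E XOR S = T XOR T XOR F = False ✓
P XOR S = T XOR F = True ✓
B XOR P = T XOR T = False ✓
B XOR N XOR P = T XOR T XOR T = True ✓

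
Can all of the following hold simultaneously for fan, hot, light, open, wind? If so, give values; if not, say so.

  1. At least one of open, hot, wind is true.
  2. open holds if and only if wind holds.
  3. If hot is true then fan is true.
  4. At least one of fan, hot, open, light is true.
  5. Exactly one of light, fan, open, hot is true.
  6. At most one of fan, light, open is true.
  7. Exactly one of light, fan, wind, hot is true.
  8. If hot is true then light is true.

fan = False; hot = False; light = False; open = True; wind = True

  (1) {open, hot, wind}: 2 true — at least one ✓
  (2) open=T, wind=T — same ✓
  (3) hot=F ⇒ fan: vacuous ✓
  (4) {fan, hot, open, light}: 1 true — at least one ✓
  (5) {light, fan, open, hot}: 1 true — exactly one ✓
  (6) {fan, light, open}: 1 true — at most one ✓
  (7) {light, fan, wind, hot}: 1 true — exactly one ✓
  (8) hot=F ⇒ light: vacuous ✓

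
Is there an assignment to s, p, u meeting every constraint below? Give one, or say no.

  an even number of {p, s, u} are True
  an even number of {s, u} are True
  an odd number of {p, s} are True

s=T; p=F; u=T

{p, s, u}: 2 true → even ✓
{s, u}: 2 true → even ✓
{p, s}: 1 true → odd ✓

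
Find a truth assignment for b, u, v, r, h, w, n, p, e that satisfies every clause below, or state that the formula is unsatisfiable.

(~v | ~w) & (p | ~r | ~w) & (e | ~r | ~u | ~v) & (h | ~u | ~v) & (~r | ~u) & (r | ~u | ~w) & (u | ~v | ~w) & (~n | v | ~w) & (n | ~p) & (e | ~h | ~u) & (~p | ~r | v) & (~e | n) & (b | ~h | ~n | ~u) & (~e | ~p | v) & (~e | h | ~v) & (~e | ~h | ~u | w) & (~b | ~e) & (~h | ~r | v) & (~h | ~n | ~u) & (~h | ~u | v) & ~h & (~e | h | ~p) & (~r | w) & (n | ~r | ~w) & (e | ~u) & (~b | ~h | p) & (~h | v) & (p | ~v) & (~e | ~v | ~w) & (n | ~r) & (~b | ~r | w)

b: True, u: False, v: False, r: False, h: False, w: False, n: True, p: False, e: False

Unit clause (~h) forces h = False.
Set b = True.
  then (~b | ~e) forces e = False.
  then (e | ~u) forces u = False.
Set v = False.
Try r = True:
  (~p | ~r | v) forces p = False.
  (p | ~r | ~w) forces w = False.
  clause (~r | w) is falsified — backtrack.
So r = False.
Set w = False.
Set n = True.
Set p = False.
All clauses satisfied.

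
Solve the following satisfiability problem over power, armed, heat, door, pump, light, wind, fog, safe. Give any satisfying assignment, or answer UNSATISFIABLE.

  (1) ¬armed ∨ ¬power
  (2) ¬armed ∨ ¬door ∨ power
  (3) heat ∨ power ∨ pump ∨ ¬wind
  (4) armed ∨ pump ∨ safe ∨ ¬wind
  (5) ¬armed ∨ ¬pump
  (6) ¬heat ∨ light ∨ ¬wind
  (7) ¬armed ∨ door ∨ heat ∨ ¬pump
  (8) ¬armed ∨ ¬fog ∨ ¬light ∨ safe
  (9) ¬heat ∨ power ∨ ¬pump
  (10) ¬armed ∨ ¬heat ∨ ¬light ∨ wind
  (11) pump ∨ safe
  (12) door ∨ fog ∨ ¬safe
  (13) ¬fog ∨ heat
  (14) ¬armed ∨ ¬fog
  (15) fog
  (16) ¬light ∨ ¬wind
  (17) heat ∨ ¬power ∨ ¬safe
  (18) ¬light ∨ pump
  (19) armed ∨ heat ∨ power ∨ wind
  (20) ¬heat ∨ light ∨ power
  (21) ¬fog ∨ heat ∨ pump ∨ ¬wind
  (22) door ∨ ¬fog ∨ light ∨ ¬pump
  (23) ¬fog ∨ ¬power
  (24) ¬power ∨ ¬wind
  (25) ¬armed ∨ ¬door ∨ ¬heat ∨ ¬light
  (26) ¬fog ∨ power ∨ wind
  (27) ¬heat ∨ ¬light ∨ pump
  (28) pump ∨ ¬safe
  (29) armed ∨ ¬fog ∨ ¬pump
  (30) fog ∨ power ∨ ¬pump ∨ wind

The formula is unsatisfiable.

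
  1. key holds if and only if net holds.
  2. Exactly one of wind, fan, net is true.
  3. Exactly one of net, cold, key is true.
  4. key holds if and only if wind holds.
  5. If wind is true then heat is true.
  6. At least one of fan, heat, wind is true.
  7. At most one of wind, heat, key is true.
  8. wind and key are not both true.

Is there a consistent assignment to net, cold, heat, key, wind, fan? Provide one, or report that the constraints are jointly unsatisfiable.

net = False, cold = True, heat = True, key = False, wind = False, fan = True

  (1) key=F, net=F — same ✓
  (2) {wind, fan, net}: 1 true — exactly one ✓
  (3) {net, cold, key}: 1 true — exactly one ✓
  (4) key=F, wind=F — same ✓
  (5) wind=F ⇒ heat: vacuous ✓
  (6) {fan, heat, wind}: 2 true — at least one ✓
  (7) {wind, heat, key}: 1 true — at most one ✓
  (8) wind=F, key=F — not both ✓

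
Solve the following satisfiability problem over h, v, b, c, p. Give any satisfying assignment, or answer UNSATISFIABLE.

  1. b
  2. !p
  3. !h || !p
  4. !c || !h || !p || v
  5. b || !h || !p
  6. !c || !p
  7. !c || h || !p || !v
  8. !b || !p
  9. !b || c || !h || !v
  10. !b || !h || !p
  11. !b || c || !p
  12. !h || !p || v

Unit clause (b) forces b = True.
Unit clause (!p) forces p = False.
Set h = False.
Set v = False.
Set c = True.
All clauses satisfied.

h = False, v = False, b = True, c = True, p = False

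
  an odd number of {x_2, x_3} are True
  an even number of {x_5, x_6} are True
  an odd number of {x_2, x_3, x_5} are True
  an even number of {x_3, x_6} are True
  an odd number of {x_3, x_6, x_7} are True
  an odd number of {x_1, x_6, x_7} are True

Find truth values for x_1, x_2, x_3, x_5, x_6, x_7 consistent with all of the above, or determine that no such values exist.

x_1 = False, x_2 = True, x_3 = False, x_5 = False, x_6 = False, x_7 = True

{x_2, x_3}: 1 true → odd ✓
{x_5, x_6}: 0 true → even ✓
{x_2, x_3, x_5}: 1 true → odd ✓
{x_3, x_6}: 0 true → even ✓
{x_3, x_6, x_7}: 1 true → odd ✓
{x_1, x_6, x_7}: 1 true → odd ✓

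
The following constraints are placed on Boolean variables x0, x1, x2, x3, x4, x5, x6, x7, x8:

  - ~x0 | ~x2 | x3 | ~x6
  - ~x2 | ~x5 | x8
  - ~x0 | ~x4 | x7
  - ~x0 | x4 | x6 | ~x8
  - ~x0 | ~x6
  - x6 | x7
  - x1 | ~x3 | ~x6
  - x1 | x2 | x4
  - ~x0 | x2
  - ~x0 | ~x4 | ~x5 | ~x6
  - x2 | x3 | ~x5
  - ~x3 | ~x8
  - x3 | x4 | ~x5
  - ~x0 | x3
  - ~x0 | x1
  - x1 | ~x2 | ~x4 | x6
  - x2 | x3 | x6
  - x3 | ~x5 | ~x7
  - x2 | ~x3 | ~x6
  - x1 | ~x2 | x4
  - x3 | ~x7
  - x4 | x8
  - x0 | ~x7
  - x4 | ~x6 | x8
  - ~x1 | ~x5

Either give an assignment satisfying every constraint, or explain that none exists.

x0 = False, x1 = True, x2 = True, x3 = True, x4 = True, x5 = False, x6 = True, x7 = False, x8 = False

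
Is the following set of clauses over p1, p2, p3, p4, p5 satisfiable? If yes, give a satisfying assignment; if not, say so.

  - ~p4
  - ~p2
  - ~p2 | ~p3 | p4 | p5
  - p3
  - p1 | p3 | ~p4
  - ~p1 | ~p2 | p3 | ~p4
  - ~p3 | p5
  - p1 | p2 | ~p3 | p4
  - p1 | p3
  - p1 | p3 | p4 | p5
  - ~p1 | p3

p1 = True, p2 = False, p3 = True, p4 = False, p5 = True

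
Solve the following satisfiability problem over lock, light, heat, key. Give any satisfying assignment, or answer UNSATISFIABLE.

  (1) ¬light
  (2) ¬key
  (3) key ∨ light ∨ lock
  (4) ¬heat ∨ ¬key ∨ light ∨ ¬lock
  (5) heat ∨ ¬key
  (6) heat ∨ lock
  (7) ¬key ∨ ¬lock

Unit clause (¬light) forces light = False.
Unit clause (¬key) forces key = False.
In (key ∨ light ∨ lock) only lock is left, so lock = True.
Set heat = True.
Check each clause:
  (¬light): ¬light holds.
  (¬key): ¬key holds.
  (key ∨ light ∨ lock): lock holds.
  (¬heat ∨ ¬key ∨ light ∨ ¬lock): ¬key holds.
  (heat ∨ ¬key): heat holds.
  (heat ∨ lock): heat holds.
  (¬key ∨ ¬lock): ¬key holds.
All clauses satisfied.

lock: True, light: False, heat: True, key: False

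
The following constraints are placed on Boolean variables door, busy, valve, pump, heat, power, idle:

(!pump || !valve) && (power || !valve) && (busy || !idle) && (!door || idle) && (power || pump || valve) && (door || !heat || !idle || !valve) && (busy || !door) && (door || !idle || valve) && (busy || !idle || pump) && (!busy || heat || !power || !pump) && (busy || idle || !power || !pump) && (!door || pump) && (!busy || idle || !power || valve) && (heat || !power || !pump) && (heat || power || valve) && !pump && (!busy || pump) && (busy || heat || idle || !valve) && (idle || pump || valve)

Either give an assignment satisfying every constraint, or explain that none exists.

door = False, busy = False, valve = True, pump = False, heat = True, power = True, idle = False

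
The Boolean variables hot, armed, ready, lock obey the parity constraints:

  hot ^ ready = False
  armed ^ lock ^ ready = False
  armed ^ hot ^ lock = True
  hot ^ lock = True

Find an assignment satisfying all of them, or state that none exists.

The formula is unsatisfiable.

Adding constraints 1, 2, 3 mod 2: every variable appears an even number of times on the left, so the left side is 0.
But the right sides sum to 1 (mod 2). 0 ≠ 1 — the system is inconsistent.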